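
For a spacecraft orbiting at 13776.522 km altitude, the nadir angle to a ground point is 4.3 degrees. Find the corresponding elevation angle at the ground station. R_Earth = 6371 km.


r = R_E + alt = 20147.5220 km
Law of sines in the satellite / Earth-center / ground-point triangle:
  sin(nadir)/R_E = sin(90 + el)/r  =>  cos(el) = (r/R_E)*sin(nadir)
cos(el) = (20147.5220 / 6371.0000) * sin(4.3 deg) = 0.2371112
el = arccos(0.2371112) = 76.2839 deg
(Earth-central angle = 90 - nadir - el = 9.4161 deg)

76.2839 degrees


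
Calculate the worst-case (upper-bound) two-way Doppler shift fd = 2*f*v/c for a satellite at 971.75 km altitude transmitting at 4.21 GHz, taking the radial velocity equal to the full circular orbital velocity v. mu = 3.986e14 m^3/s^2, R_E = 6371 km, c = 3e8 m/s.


r = 7.34275e+06 m
v = sqrt(mu/r) = 7367.8246 m/s (worst-case radial velocity)
f = 4.21 GHz = 4.21e+09 Hz
fd = 2*f*v/c = 2*4.21e+09*7367.8246/3.0e+08
fd = 206790.2761 Hz

206790.2761 Hz


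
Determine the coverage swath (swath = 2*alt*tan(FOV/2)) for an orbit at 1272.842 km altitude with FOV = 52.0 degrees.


FOV = 52.0 deg = 0.9075712 rad
swath = 2 * alt * tan(FOV/2) = 2 * 1272.842 * tan(0.4537856)
swath = 2 * 1272.842 * 0.4877326
swath = 1241.6130 km

1241.6130 km


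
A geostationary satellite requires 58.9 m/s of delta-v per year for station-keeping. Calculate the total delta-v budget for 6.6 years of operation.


dV = rate * years = 58.9 * 6.6
dV = 388.7400 m/s

388.7400 m/s


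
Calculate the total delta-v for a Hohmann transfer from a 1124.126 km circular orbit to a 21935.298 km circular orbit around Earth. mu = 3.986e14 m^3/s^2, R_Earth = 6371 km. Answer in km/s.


r1 = 7495.1260 km = 7.495126e+06 m
r2 = 28306.2980 km = 2.8306298e+07 m
dv1 = sqrt(mu/r1)*(sqrt(2*r2/(r1+r2)) - 1) = 1877.7966 m/s
dv2 = sqrt(mu/r2)*(1 - sqrt(2*r1/(r1+r2))) = 1324.3723 m/s
total dv = |dv1| + |dv2| = 1877.7966 + 1324.3723 = 3202.1689 m/s = 3.2022 km/s

3.2022 km/s


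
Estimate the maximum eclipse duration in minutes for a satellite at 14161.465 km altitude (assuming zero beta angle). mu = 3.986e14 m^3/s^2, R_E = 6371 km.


r = 20532.4650 km
T = 488.0020 min
Eclipse fraction = arcsin(R_E/r)/pi = arcsin(6371.0000/20532.4650)/pi
= arcsin(0.3102891)/pi = 0.1004259
Eclipse duration = 0.1004259 * 488.0020 = 49.0080 min

49.0080 minutes


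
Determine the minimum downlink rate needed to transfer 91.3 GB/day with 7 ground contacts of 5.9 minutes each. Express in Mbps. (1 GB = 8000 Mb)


total contact time = 7 * 5.9 * 60 = 2478.0000 s
data = 91.3 GB = 730400.0000 Mb
rate = 730400.0000 / 2478.0000 = 294.7538 Mbps

294.7538 Mbps


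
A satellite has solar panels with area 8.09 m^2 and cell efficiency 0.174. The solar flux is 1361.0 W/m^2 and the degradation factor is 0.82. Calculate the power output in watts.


P = area * eta * S * degradation
P = 8.09 * 0.174 * 1361.0 * 0.82
P = 1570.9767 W

1570.9767 W


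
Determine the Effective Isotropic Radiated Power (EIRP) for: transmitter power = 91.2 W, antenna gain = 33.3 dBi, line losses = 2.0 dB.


Pt = 91.2 W = 19.5999 dBW
EIRP = Pt_dBW + Gt - losses = 19.5999 + 33.3 - 2.0 = 50.8999 dBW

50.8999 dBW


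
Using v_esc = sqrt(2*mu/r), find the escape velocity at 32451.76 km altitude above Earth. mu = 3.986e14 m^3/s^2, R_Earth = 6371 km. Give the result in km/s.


r = 6371.0 + 32451.76 = 38822.7600 km = 3.882276e+07 m
v_esc = sqrt(2*mu/r) = sqrt(2*3.986e14 / 3.882276e+07)
v_esc = 4531.4839 m/s = 4.5315 km/s

4.5315 km/s


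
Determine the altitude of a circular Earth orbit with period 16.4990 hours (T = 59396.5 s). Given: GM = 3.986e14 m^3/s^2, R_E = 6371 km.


T = 59396.5 s
r = (mu*T^2/(4*pi^2))^(1/3) = (3.986e14 * 59396.5^2 / (4*pi^2))^(1/3)
r = 3.2902818e+07 m = 32902.8175 km
alt = r - R_E = 32902.8175 - 6371 = 26531.8175 km

26531.8175 km


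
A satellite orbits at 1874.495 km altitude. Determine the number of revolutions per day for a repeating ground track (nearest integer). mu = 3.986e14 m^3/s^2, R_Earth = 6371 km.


r = 8.245495e+06 m
T = 2*pi*sqrt(r^3/mu) = 7451.3733 s = 124.1896 min
revs/day = 1440 / 124.1896 = 11.5952
Rounded: 12 revolutions per day

12 revolutions per day


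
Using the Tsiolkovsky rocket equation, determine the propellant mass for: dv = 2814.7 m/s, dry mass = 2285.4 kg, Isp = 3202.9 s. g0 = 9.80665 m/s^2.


ve = Isp * g0 = 3202.9 * 9.80665 = 31409.719285 m/s
mass ratio = exp(dv/ve) = exp(2814.7/31409.719285) = 1.09375025
m_prop = m_dry * (mr - 1) = 2285.4 * (1.09375025 - 1)
m_prop = 214.2568 kg

214.2568 kg


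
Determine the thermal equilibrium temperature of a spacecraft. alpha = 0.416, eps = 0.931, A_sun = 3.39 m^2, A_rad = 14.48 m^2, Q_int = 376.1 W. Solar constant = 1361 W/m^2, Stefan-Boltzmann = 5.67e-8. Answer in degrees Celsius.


Numerator = alpha*S*A_sun + Q_int = 0.416*1361*3.39 + 376.1 = 2295.4366 W
Denominator = eps*sigma*A_rad = 0.931*5.67e-8*14.48 = 7.643659e-07 W/K^4
T^4 = 3.00306e+09 K^4
T = 234.0944 K = -39.0556 C

-39.0556 degrees Celsius


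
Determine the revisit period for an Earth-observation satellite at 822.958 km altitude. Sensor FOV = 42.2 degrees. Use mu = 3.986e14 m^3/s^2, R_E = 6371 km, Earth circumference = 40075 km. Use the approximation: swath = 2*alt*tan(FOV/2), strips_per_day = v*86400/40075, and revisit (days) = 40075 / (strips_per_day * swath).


swath = 2*822.958*tan(0.3682645) = 635.1061 km
v = sqrt(mu/r) = 7443.6286 m/s = 7.4436 km/s
strips/day = v*86400/40075 = 7.4436*86400/40075 = 16.0481
coverage/day = strips * swath = 16.0481 * 635.1061 = 10192.2769 km
revisit = 40075 / 10192.2769 = 3.9319 days

3.9319 days


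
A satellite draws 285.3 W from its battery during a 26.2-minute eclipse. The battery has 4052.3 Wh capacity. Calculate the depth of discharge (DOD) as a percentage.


E_used = P * t / 60 = 285.3 * 26.2 / 60 = 124.5810 Wh
DOD = E_used / E_total * 100 = 124.5810 / 4052.3 * 100
DOD = 3.0743 %

3.0743 %


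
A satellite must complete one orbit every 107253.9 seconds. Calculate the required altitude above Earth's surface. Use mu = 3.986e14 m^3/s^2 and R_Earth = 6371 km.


T = 107253.9 s
r = (mu*T^2/(4*pi^2))^(1/3) = (3.986e14 * 107253.9^2 / (4*pi^2))^(1/3)
r = 4.8790423e+07 m = 48790.4228 km
alt = r - R_E = 48790.4228 - 6371 = 42419.4228 km

42419.4228 km


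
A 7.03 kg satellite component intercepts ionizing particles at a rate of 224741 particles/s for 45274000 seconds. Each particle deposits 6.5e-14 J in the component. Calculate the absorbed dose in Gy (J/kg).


Total energy deposited = rate * time * E_per
  = 224741 * 45274000 * 6.5e-14 = 0.6613701 J
Dose = E_total / mass = 0.6613701 / 7.03
Dose = 0.09407824 Gy

0.0941 Gy


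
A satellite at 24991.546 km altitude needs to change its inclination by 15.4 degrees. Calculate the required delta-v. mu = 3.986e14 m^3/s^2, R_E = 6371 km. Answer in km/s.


r = 31362.5460 km = 3.1362546e+07 m
V = sqrt(mu/r) = 3565.0284 m/s
di = 15.4 deg = 0.2687807 rad
dV = 2*V*sin(di/2) = 2*3565.0284*sin(0.1343904)
dV = 955.3291 m/s = 0.9553291 km/s

0.9553 km/s


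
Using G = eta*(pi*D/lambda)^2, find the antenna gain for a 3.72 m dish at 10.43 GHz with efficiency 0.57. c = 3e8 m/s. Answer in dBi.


lambda = c/f = 3e8 / 1.043e+10 = 0.02876318 m
G = eta*(pi*D/lambda)^2 = 0.57*(pi*3.72/0.02876318)^2
G = 94099.3424 (linear)
G = 10*log10(94099.3424) = 49.7359 dBi

49.7359 dBi


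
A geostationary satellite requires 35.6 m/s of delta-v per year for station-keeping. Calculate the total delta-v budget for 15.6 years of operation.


dV = rate * years = 35.6 * 15.6
dV = 555.3600 m/s

555.3600 m/s


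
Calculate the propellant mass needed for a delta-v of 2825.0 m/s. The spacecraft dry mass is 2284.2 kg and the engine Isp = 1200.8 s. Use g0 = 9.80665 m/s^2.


ve = Isp * g0 = 1200.8 * 9.80665 = 11775.825320 m/s
mass ratio = exp(dv/ve) = exp(2825.0/11775.825320) = 1.27111982
m_prop = m_dry * (mr - 1) = 2284.2 * (1.27111982 - 1)
m_prop = 619.2919 kg

619.2919 kg


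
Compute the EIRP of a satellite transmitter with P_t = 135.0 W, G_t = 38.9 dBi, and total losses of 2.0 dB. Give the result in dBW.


Pt = 135.0 W = 21.3033 dBW
EIRP = Pt_dBW + Gt - losses = 21.3033 + 38.9 - 2.0 = 58.2033 dBW

58.2033 dBW


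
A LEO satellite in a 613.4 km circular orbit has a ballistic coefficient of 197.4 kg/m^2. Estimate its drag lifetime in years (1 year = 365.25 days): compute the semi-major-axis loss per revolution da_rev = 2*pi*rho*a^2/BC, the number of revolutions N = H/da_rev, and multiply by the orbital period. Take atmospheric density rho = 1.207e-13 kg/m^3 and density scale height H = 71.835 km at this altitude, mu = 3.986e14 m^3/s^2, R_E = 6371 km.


a = R_E + alt = 6984.4000 km = 6.9844e+06 m
da_rev = 2*pi*rho*a^2/BC = 2*pi*1.207e-13*(6.9844e+06)^2/197.4 = 0.187412346 m per revolution
N = H/da_rev = 71835.0000 m / 0.187412346 m = 383299.1875 revolutions
P = 2*pi*sqrt(a^3/mu) = 5809.0468 s
lifetime = N*P = 383299.1875 * 5809.0468 = 2.2266029e+09 s = 25770.8672 days
years = 25770.8672 / 365.25 = 70.5568 years

70.5568 years


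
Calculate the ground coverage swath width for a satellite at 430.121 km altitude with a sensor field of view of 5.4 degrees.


FOV = 5.4 deg = 0.09424778 rad
swath = 2 * alt * tan(FOV/2) = 2 * 430.121 * tan(0.04712389)
swath = 2 * 430.121 * 0.0471588
swath = 40.5680 km

40.5680 km


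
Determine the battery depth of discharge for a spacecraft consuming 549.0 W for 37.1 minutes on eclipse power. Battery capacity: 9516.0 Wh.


E_used = P * t / 60 = 549.0 * 37.1 / 60 = 339.4650 Wh
DOD = E_used / E_total * 100 = 339.4650 / 9516.0 * 100
DOD = 3.5673 %

3.5673 %


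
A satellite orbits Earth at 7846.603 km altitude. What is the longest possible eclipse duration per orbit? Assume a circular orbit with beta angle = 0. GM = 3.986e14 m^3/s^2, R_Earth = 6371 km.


r = 14217.6030 km
T = 281.1898 min
Eclipse fraction = arcsin(R_E/r)/pi = arcsin(6371.0000/14217.6030)/pi
= arcsin(0.4481065)/pi = 0.1479015
Eclipse duration = 0.1479015 * 281.1898 = 41.5884 min

41.5884 minutes


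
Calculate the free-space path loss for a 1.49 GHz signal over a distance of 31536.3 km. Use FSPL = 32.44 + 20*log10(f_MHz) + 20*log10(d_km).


f = 1.49 GHz = 1490.0000 MHz
d = 31536.3 km
FSPL = 32.44 + 20*log10(1490.0000) + 20*log10(31536.3)
FSPL = 32.44 + 63.4637 + 89.9762
FSPL = 185.8799 dB

185.8799 dB


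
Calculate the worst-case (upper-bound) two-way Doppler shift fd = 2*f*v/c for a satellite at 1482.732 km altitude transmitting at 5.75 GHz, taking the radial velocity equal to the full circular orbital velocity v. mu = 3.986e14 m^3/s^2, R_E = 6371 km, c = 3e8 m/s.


r = 7.853732e+06 m
v = sqrt(mu/r) = 7124.1099 m/s (worst-case radial velocity)
f = 5.75 GHz = 5.75e+09 Hz
fd = 2*f*v/c = 2*5.75e+09*7124.1099/3.0e+08
fd = 273090.8783 Hz

273090.8783 Hz


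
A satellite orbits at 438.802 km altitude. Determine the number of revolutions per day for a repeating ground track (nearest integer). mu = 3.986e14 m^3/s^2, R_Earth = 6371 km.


r = 6.809802e+06 m
T = 2*pi*sqrt(r^3/mu) = 5592.5896 s = 93.2098 min
revs/day = 1440 / 93.2098 = 15.4490
Rounded: 15 revolutions per day

15 revolutions per day


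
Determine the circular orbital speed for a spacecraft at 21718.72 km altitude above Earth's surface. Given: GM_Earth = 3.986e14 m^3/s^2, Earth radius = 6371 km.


r = R_E + alt = 6371.0 + 21718.72 = 28089.7200 km = 2.808972e+07 m
v = sqrt(mu/r) = sqrt(3.986e14 / 2.808972e+07) = 3766.9941 m/s = 3.7670 km/s

3.7670 km/s


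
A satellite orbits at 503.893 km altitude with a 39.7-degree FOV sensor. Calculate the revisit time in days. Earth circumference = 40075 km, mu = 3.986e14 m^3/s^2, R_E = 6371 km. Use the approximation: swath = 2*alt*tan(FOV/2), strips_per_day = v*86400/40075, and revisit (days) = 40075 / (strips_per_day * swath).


swath = 2*503.893*tan(0.3464479) = 363.8190 km
v = sqrt(mu/r) = 7614.3998 m/s = 7.6144 km/s
strips/day = v*86400/40075 = 7.6144*86400/40075 = 16.4163
coverage/day = strips * swath = 16.4163 * 363.8190 = 5972.5710 km
revisit = 40075 / 5972.5710 = 6.7098 days

6.7098 days


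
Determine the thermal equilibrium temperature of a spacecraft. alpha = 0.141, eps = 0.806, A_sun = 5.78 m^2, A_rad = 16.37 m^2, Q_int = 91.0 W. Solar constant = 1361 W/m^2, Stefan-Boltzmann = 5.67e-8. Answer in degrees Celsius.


Numerator = alpha*S*A_sun + Q_int = 0.141*1361*5.78 + 91.0 = 1200.1878 W
Denominator = eps*sigma*A_rad = 0.806*5.67e-8*16.37 = 7.4811227e-07 W/K^4
T^4 = 1.6042883e+09 K^4
T = 200.1339 K = -73.0161 C

-73.0161 degrees Celsius


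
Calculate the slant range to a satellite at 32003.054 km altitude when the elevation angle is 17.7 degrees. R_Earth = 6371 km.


h = 32003.054 km, el = 17.7 deg
d = -R_E*sin(el) + sqrt((R_E*sin(el))^2 + 2*R_E*h + h^2)
d = -6371.0000*sin(0.3089233) + sqrt((6371.0000*0.3040331)^2 + 2*6371.0000*32003.054 + 32003.054^2)
d = 35954.0377 km

35954.0377 km


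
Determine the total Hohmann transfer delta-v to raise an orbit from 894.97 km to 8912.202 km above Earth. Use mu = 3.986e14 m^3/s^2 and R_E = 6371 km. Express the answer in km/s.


r1 = 7265.9700 km = 7.26597e+06 m
r2 = 15283.2020 km = 1.5283202e+07 m
dv1 = sqrt(mu/r1)*(sqrt(2*r2/(r1+r2)) - 1) = 1216.7534 m/s
dv2 = sqrt(mu/r2)*(1 - sqrt(2*r1/(r1+r2))) = 1007.1928 m/s
total dv = |dv1| + |dv2| = 1216.7534 + 1007.1928 = 2223.9462 m/s = 2.2239 km/s

2.2239 km/s


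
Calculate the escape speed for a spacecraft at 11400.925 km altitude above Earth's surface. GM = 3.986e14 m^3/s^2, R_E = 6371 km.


r = 6371.0 + 11400.925 = 17771.9250 km = 1.7771925e+07 m
v_esc = sqrt(2*mu/r) = sqrt(2*3.986e14 / 1.7771925e+07)
v_esc = 6697.5569 m/s = 6.6976 km/s

6.6976 km/s


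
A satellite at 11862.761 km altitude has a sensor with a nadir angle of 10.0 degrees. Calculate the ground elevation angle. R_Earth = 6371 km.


r = R_E + alt = 18233.7610 km
Law of sines in the satellite / Earth-center / ground-point triangle:
  sin(nadir)/R_E = sin(90 + el)/r  =>  cos(el) = (r/R_E)*sin(nadir)
cos(el) = (18233.7610 / 6371.0000) * sin(10.0 deg) = 0.49698
el = arccos(0.49698) = 60.1996 deg
(Earth-central angle = 90 - nadir - el = 19.8004 deg)

60.1996 degrees


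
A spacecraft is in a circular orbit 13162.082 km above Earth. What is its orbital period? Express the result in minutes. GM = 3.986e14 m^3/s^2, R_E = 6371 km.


r = 19533.0820 km = 1.9533082e+07 m
T = 2*pi*sqrt(r^3/mu) = 2*pi*sqrt(7.4526774e+21 / 3.986e14)
T = 27168.6076 s = 452.8101 min

452.8101 minutes


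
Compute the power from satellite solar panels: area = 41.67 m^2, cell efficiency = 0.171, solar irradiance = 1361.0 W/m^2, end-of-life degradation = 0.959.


P = area * eta * S * degradation
P = 41.67 * 0.171 * 1361.0 * 0.959
P = 9300.2868 W

9300.2868 W


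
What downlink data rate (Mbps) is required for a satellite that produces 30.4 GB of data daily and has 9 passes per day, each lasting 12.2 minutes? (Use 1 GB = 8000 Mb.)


total contact time = 9 * 12.2 * 60 = 6588.0000 s
data = 30.4 GB = 243200.0000 Mb
rate = 243200.0000 / 6588.0000 = 36.9156 Mbps

36.9156 Mbps


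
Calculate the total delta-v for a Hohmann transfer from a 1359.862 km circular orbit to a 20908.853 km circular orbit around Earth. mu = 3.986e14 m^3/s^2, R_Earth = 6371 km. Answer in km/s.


r1 = 7730.8620 km = 7.730862e+06 m
r2 = 27279.8530 km = 2.7279853e+07 m
dv1 = sqrt(mu/r1)*(sqrt(2*r2/(r1+r2)) - 1) = 1783.2597 m/s
dv2 = sqrt(mu/r2)*(1 - sqrt(2*r1/(r1+r2))) = 1282.2533 m/s
total dv = |dv1| + |dv2| = 1783.2597 + 1282.2533 = 3065.5131 m/s = 3.0655 km/s

3.0655 km/s


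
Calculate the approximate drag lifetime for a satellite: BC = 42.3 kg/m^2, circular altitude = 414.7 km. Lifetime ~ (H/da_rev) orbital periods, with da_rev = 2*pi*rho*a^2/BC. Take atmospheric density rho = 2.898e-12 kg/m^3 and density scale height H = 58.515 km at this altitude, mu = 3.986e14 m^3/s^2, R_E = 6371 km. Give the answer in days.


a = R_E + alt = 6785.7000 km = 6.7857e+06 m
da_rev = 2*pi*rho*a^2/BC = 2*pi*2.898e-12*(6.7857e+06)^2/42.3 = 19.821074 m per revolution
N = H/da_rev = 58515.0000 m / 19.821074 m = 2952.1609 revolutions
P = 2*pi*sqrt(a^3/mu) = 5562.9250 s
lifetime = N*P = 2952.1609 * 5562.9250 = 1.6422649e+07 s = 190.0770 days

190.0770 days


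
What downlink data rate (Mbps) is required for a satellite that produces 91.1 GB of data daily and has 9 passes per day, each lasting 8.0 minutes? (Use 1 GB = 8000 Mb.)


total contact time = 9 * 8.0 * 60 = 4320.0000 s
data = 91.1 GB = 728800.0000 Mb
rate = 728800.0000 / 4320.0000 = 168.7037 Mbps

168.7037 Mbps


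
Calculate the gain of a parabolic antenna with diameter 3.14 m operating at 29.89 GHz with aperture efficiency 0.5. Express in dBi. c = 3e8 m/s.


lambda = c/f = 3e8 / 2.989e+10 = 0.0100368 m
G = eta*(pi*D/lambda)^2 = 0.5*(pi*3.14/0.0100368)^2
G = 482990.2530 (linear)
G = 10*log10(482990.2530) = 56.8394 dBi

56.8394 dBi


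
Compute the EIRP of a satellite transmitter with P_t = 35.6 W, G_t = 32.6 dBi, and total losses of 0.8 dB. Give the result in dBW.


Pt = 35.6 W = 15.5145 dBW
EIRP = Pt_dBW + Gt - losses = 15.5145 + 32.6 - 0.8 = 47.3145 dBW

47.3145 dBW


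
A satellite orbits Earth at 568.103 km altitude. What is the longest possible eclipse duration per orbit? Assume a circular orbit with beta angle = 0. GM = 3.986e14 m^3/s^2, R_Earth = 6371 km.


r = 6939.1030 km
T = 95.8771 min
Eclipse fraction = arcsin(R_E/r)/pi = arcsin(6371.0000/6939.1030)/pi
= arcsin(0.9181302)/pi = 0.3703013
Eclipse duration = 0.3703013 * 95.8771 = 35.5034 min

35.5034 minutes


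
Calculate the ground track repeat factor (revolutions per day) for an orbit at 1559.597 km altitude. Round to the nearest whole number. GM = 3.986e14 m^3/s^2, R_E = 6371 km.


r = 7.930597e+06 m
T = 2*pi*sqrt(r^3/mu) = 7028.6197 s = 117.1437 min
revs/day = 1440 / 117.1437 = 12.2926
Rounded: 12 revolutions per day

12 revolutions per day


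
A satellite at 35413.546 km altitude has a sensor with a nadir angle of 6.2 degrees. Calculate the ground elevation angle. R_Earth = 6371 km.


r = R_E + alt = 41784.5460 km
Law of sines in the satellite / Earth-center / ground-point triangle:
  sin(nadir)/R_E = sin(90 + el)/r  =>  cos(el) = (r/R_E)*sin(nadir)
cos(el) = (41784.5460 / 6371.0000) * sin(6.2 deg) = 0.7083196
el = arccos(0.7083196) = 44.9016 deg
(Earth-central angle = 90 - nadir - el = 38.8984 deg)

44.9016 degrees


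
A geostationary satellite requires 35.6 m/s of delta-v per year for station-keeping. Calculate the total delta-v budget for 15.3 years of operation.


dV = rate * years = 35.6 * 15.3
dV = 544.6800 m/s

544.6800 m/s


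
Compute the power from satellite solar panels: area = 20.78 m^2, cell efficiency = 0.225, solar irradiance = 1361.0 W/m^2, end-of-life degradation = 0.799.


P = area * eta * S * degradation
P = 20.78 * 0.225 * 1361.0 * 0.799
P = 5084.3210 W

5084.3210 W


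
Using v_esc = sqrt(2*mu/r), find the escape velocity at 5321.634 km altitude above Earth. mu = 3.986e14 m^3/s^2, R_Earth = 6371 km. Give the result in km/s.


r = 6371.0 + 5321.634 = 11692.6340 km = 1.1692634e+07 m
v_esc = sqrt(2*mu/r) = sqrt(2*3.986e14 / 1.1692634e+07)
v_esc = 8257.0985 m/s = 8.2571 km/s

8.2571 km/s


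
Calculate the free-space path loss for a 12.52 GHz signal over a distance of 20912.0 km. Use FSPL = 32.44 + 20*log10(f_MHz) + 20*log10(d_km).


f = 12.52 GHz = 12520.0000 MHz
d = 20912.0 km
FSPL = 32.44 + 20*log10(12520.0000) + 20*log10(20912.0)
FSPL = 32.44 + 81.9521 + 86.4079
FSPL = 200.8000 dB

200.8000 dB


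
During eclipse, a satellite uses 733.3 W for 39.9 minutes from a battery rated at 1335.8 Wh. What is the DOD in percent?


E_used = P * t / 60 = 733.3 * 39.9 / 60 = 487.6445 Wh
DOD = E_used / E_total * 100 = 487.6445 / 1335.8 * 100
DOD = 36.5058 %

36.5058 %


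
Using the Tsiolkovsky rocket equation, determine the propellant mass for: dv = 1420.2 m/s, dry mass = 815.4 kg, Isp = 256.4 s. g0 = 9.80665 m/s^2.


ve = Isp * g0 = 256.4 * 9.80665 = 2514.425060 m/s
mass ratio = exp(dv/ve) = exp(1420.2/2514.425060) = 1.75913282
m_prop = m_dry * (mr - 1) = 815.4 * (1.75913282 - 1)
m_prop = 618.9969 kg

618.9969 kg


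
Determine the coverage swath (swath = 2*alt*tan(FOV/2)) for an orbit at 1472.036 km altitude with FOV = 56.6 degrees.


FOV = 56.6 deg = 0.9878564 rad
swath = 2 * alt * tan(FOV/2) = 2 * 1472.036 * tan(0.4939282)
swath = 2 * 1472.036 * 0.5384445
swath = 1585.2194 km

1585.2194 km


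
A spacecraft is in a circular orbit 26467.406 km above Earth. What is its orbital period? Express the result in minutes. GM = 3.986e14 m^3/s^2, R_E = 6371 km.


r = 32838.4060 km = 3.2838406e+07 m
T = 2*pi*sqrt(r^3/mu) = 2*pi*sqrt(3.5411653e+22 / 3.986e14)
T = 59222.1709 s = 987.0362 min

987.0362 minutes


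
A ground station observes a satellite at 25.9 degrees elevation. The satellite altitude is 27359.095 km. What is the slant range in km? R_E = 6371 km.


h = 27359.095 km, el = 25.9 deg
d = -R_E*sin(el) + sqrt((R_E*sin(el))^2 + 2*R_E*h + h^2)
d = -6371.0000*sin(0.4520403) + sqrt((6371.0000*0.4368018)^2 + 2*6371.0000*27359.095 + 27359.095^2)
d = 30456.7808 km

30456.7808 km


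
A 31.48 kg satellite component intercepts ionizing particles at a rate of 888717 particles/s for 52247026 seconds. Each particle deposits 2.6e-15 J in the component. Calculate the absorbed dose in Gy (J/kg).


Total energy deposited = rate * time * E_per
  = 888717 * 52247026 * 2.6e-15 = 0.1207253 J
Dose = E_total / mass = 0.1207253 / 31.48
Dose = 0.003834985 Gy

0.0038 Gy


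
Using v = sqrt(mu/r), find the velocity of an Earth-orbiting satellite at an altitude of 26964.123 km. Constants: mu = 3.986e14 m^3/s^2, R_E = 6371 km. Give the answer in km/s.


r = R_E + alt = 6371.0 + 26964.123 = 33335.1230 km = 3.3335123e+07 m
v = sqrt(mu/r) = sqrt(3.986e14 / 3.3335123e+07) = 3457.9413 m/s = 3.4579 km/s

3.4579 km/s


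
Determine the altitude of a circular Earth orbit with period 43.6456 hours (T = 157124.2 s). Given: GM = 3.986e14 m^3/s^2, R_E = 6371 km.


T = 157124.2 s
r = (mu*T^2/(4*pi^2))^(1/3) = (3.986e14 * 157124.2^2 / (4*pi^2))^(1/3)
r = 6.2934372e+07 m = 62934.3724 km
alt = r - R_E = 62934.3724 - 6371 = 56563.3724 km

56563.3724 km


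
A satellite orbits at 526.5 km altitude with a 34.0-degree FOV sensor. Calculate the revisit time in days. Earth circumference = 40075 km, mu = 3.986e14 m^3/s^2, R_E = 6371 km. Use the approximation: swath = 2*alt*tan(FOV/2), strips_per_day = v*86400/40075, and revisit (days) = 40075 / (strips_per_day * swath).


swath = 2*526.5*tan(0.296706) = 321.9344 km
v = sqrt(mu/r) = 7601.9112 m/s = 7.6019 km/s
strips/day = v*86400/40075 = 7.6019*86400/40075 = 16.3894
coverage/day = strips * swath = 16.3894 * 321.9344 = 5276.3112 km
revisit = 40075 / 5276.3112 = 7.5953 days

7.5953 days


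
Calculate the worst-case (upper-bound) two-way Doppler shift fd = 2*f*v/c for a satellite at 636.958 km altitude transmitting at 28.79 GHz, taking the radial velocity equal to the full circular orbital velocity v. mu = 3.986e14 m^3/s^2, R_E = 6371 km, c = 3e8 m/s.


r = 7.007958e+06 m
v = sqrt(mu/r) = 7541.7634 m/s (worst-case radial velocity)
f = 28.79 GHz = 2.879e+10 Hz
fd = 2*f*v/c = 2*2.879e+10*7541.7634/3.0e+08
fd = 1.4475158e+06 Hz

1.4475e+06 Hz


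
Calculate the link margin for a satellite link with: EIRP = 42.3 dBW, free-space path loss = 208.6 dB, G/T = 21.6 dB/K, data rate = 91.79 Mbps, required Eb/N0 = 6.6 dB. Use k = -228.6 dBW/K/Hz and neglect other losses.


C/N0 = EIRP - FSPL + G/T - k = 42.3 - 208.6 + 21.6 - (-228.6)
C/N0 = 83.9000 dB-Hz
R_b = 91.79 Mbps = 9.179e+07 bps -> 10*log10(R_b) = 79.6280 dB-Hz
Eb/N0 = C/N0 - 10*log10(R_b) = 83.9000 - 79.6280 = 4.2720 dB
Margin = Eb/N0 - Eb/N0_req = 4.2720 - 6.6 = -2.3280 dB (negative margin: link does not close)

-2.3280 dB


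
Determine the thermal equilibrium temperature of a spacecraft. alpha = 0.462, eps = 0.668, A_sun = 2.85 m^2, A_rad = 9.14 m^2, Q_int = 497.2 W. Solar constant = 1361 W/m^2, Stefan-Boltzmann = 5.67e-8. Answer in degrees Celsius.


Numerator = alpha*S*A_sun + Q_int = 0.462*1361*2.85 + 497.2 = 2289.2287 W
Denominator = eps*sigma*A_rad = 0.668*5.67e-8*9.14 = 3.4618298e-07 W/K^4
T^4 = 6.6127707e+09 K^4
T = 285.1648 K = 12.0148 C

12.0148 degrees Celsius


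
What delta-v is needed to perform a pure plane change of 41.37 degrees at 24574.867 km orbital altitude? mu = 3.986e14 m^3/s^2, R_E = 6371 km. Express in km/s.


r = 30945.8670 km = 3.0945867e+07 m
V = sqrt(mu/r) = 3588.9493 m/s
di = 41.37 deg = 0.7220427 rad
dV = 2*V*sin(di/2) = 2*3588.9493*sin(0.3610214)
dV = 2535.4486 m/s = 2.5354 km/s

2.5354 km/s


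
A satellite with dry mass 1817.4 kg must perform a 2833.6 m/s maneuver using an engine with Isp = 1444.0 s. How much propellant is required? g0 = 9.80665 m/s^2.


ve = Isp * g0 = 1444.0 * 9.80665 = 14160.802600 m/s
mass ratio = exp(dv/ve) = exp(2833.6/14160.802600) = 1.22152692
m_prop = m_dry * (mr - 1) = 1817.4 * (1.22152692 - 1)
m_prop = 402.6030 kg

402.6030 kg


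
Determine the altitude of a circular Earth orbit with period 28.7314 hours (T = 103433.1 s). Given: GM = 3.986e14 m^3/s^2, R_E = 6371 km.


T = 103433.1 s
r = (mu*T^2/(4*pi^2))^(1/3) = (3.986e14 * 103433.1^2 / (4*pi^2))^(1/3)
r = 4.7624696e+07 m = 47624.6957 km
alt = r - R_E = 47624.6957 - 6371 = 41253.6957 km

41253.6957 km


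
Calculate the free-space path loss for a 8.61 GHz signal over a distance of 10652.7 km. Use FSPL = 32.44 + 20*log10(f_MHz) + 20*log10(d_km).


f = 8.61 GHz = 8610.0000 MHz
d = 10652.7 km
FSPL = 32.44 + 20*log10(8610.0000) + 20*log10(10652.7)
FSPL = 32.44 + 78.7001 + 80.5492
FSPL = 191.6893 dB

191.6893 dB


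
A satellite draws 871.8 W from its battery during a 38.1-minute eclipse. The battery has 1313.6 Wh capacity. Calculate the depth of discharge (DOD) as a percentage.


E_used = P * t / 60 = 871.8 * 38.1 / 60 = 553.5930 Wh
DOD = E_used / E_total * 100 = 553.5930 / 1313.6 * 100
DOD = 42.1432 %

42.1432 %


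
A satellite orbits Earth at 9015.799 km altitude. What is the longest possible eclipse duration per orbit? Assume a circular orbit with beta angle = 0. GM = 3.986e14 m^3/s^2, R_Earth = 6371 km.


r = 15386.7990 km
T = 316.5792 min
Eclipse fraction = arcsin(R_E/r)/pi = arcsin(6371.0000/15386.7990)/pi
= arcsin(0.4140562)/pi = 0.1358883
Eclipse duration = 0.1358883 * 316.5792 = 43.0194 min

43.0194 minutes


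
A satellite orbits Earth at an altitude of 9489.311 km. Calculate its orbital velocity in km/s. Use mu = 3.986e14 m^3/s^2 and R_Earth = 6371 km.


r = R_E + alt = 6371.0 + 9489.311 = 15860.3110 km = 1.5860311e+07 m
v = sqrt(mu/r) = sqrt(3.986e14 / 1.5860311e+07) = 5013.1742 m/s = 5.0132 km/s

5.0132 km/s


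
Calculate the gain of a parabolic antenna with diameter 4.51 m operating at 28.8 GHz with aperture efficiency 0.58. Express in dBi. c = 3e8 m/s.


lambda = c/f = 3e8 / 2.88e+10 = 0.01041667 m
G = eta*(pi*D/lambda)^2 = 0.58*(pi*4.51/0.01041667)^2
G = 1.0730582e+06 (linear)
G = 10*log10(1.0730582e+06) = 60.3062 dBi

60.3062 dBi


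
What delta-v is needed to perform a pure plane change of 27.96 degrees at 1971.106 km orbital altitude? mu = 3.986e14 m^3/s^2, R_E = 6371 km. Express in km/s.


r = 8342.1060 km = 8.342106e+06 m
V = sqrt(mu/r) = 6912.4308 m/s
di = 27.96 deg = 0.4879941 rad
dV = 2*V*sin(di/2) = 2*6912.4308*sin(0.243997)
dV = 3339.8541 m/s = 3.3399 km/s

3.3399 km/s


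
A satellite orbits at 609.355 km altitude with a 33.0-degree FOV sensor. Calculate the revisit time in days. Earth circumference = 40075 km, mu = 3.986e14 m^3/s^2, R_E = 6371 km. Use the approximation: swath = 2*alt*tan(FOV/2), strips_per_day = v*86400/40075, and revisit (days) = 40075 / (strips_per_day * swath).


swath = 2*609.355*tan(0.2879793) = 360.9983 km
v = sqrt(mu/r) = 7556.6602 m/s = 7.5567 km/s
strips/day = v*86400/40075 = 7.5567*86400/40075 = 16.2918
coverage/day = strips * swath = 16.2918 * 360.9983 = 5881.3269 km
revisit = 40075 / 5881.3269 = 6.8139 days

6.8139 days


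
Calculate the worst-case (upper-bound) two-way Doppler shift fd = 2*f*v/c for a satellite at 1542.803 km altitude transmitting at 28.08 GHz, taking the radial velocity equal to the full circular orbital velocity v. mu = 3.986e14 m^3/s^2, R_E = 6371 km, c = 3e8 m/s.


r = 7.913803e+06 m
v = sqrt(mu/r) = 7097.0200 m/s (worst-case radial velocity)
f = 28.08 GHz = 2.808e+10 Hz
fd = 2*f*v/c = 2*2.808e+10*7097.0200/3.0e+08
fd = 1.3285621e+06 Hz

1.3286e+06 Hz


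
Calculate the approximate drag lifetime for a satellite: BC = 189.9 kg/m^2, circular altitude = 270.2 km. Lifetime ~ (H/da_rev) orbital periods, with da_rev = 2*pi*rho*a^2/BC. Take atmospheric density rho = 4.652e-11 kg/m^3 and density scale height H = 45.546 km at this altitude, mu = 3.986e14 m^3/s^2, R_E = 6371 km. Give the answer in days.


a = R_E + alt = 6641.2000 km = 6.6412e+06 m
da_rev = 2*pi*rho*a^2/BC = 2*pi*4.652e-11*(6.6412e+06)^2/189.9 = 67.887174 m per revolution
N = H/da_rev = 45546.0000 m / 67.887174 m = 670.9073 revolutions
P = 2*pi*sqrt(a^3/mu) = 5386.1824 s
lifetime = N*P = 670.9073 * 5386.1824 = 3.6136291e+06 s = 41.8244 days

41.8244 days


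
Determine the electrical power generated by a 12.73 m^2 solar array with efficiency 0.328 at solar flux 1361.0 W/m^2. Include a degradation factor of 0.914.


P = area * eta * S * degradation
P = 12.73 * 0.328 * 1361.0 * 0.914
P = 5194.0553 W

5194.0553 W


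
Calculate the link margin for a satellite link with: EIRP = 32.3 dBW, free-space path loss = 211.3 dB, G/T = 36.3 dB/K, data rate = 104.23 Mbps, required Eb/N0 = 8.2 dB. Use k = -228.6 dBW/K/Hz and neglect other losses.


C/N0 = EIRP - FSPL + G/T - k = 32.3 - 211.3 + 36.3 - (-228.6)
C/N0 = 85.9000 dB-Hz
R_b = 104.23 Mbps = 1.0423e+08 bps -> 10*log10(R_b) = 80.1799 dB-Hz
Eb/N0 = C/N0 - 10*log10(R_b) = 85.9000 - 80.1799 = 5.7201 dB
Margin = Eb/N0 - Eb/N0_req = 5.7201 - 8.2 = -2.4799 dB (negative margin: link does not close)

-2.4799 dB


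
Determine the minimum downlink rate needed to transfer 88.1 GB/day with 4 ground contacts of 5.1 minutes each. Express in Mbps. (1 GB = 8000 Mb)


total contact time = 4 * 5.1 * 60 = 1224.0000 s
data = 88.1 GB = 704800.0000 Mb
rate = 704800.0000 / 1224.0000 = 575.8170 Mbps

575.8170 Mbps


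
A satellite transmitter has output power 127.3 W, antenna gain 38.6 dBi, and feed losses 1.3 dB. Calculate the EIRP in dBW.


Pt = 127.3 W = 21.0483 dBW
EIRP = Pt_dBW + Gt - losses = 21.0483 + 38.6 - 1.3 = 58.3483 dBW

58.3483 dBW


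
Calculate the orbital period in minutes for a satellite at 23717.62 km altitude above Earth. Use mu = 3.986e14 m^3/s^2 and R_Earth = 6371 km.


r = 30088.6200 km = 3.008862e+07 m
T = 2*pi*sqrt(r^3/mu) = 2*pi*sqrt(2.7239982e+22 / 3.986e14)
T = 51941.5165 s = 865.6919 min

865.6919 minutes


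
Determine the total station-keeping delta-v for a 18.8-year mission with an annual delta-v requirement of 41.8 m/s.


dV = rate * years = 41.8 * 18.8
dV = 785.8400 m/s

785.8400 m/s


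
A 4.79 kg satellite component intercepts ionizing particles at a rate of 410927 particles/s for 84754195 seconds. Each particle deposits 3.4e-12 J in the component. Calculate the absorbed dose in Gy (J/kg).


Total energy deposited = rate * time * E_per
  = 410927 * 84754195 * 3.4e-12 = 118.4145 J
Dose = E_total / mass = 118.4145 / 4.79
Dose = 24.7212 Gy

24.7212 Gy


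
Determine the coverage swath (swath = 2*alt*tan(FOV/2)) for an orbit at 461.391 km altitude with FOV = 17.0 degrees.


FOV = 17.0 deg = 0.296706 rad
swath = 2 * alt * tan(FOV/2) = 2 * 461.391 * tan(0.148353)
swath = 2 * 461.391 * 0.149451
swath = 137.9107 km

137.9107 km


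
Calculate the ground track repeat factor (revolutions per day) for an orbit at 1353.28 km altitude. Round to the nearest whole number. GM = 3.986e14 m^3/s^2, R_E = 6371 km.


r = 7.72428e+06 m
T = 2*pi*sqrt(r^3/mu) = 6756.1337 s = 112.6022 min
revs/day = 1440 / 112.6022 = 12.7884
Rounded: 13 revolutions per day

13 revolutions per day


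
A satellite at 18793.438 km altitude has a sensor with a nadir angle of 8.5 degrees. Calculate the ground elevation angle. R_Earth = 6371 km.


r = R_E + alt = 25164.4380 km
Law of sines in the satellite / Earth-center / ground-point triangle:
  sin(nadir)/R_E = sin(90 + el)/r  =>  cos(el) = (r/R_E)*sin(nadir)
cos(el) = (25164.4380 / 6371.0000) * sin(8.5 deg) = 0.5838237
el = arccos(0.5838237) = 54.2801 deg
(Earth-central angle = 90 - nadir - el = 27.2199 deg)

54.2801 degrees


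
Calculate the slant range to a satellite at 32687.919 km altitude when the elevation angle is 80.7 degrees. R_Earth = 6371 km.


h = 32687.919 km, el = 80.7 deg
d = -R_E*sin(el) + sqrt((R_E*sin(el))^2 + 2*R_E*h + h^2)
d = -6371.0000*sin(1.4085) + sqrt((6371.0000*0.9868557)^2 + 2*6371.0000*32687.919 + 32687.919^2)
d = 32758.0892 km

32758.0892 km


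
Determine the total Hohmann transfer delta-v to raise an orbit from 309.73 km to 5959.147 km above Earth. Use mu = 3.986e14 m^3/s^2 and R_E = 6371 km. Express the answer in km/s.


r1 = 6680.7300 km = 6.68073e+06 m
r2 = 12330.1470 km = 1.2330147e+07 m
dv1 = sqrt(mu/r1)*(sqrt(2*r2/(r1+r2)) - 1) = 1073.1515 m/s
dv2 = sqrt(mu/r2)*(1 - sqrt(2*r1/(r1+r2))) = 919.0890 m/s
total dv = |dv1| + |dv2| = 1073.1515 + 919.0890 = 1992.2405 m/s = 1.9922 km/s

1.9922 km/s


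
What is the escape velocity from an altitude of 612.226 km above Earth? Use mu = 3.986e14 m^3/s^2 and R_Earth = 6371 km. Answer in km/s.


r = 6371.0 + 612.226 = 6983.2260 km = 6.983226e+06 m
v_esc = sqrt(2*mu/r) = sqrt(2*3.986e14 / 6.983226e+06)
v_esc = 10684.5343 m/s = 10.6845 km/s

10.6845 km/s


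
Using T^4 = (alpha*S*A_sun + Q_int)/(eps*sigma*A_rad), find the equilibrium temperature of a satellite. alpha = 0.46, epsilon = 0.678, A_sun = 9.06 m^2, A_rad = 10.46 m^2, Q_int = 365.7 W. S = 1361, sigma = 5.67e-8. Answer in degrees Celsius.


Numerator = alpha*S*A_sun + Q_int = 0.46*1361*9.06 + 365.7 = 6037.8036 W
Denominator = eps*sigma*A_rad = 0.678*5.67e-8*10.46 = 4.021096e-07 W/K^4
T^4 = 1.5015318e+10 K^4
T = 350.0529 K = 76.9029 C

76.9029 degrees Celsius


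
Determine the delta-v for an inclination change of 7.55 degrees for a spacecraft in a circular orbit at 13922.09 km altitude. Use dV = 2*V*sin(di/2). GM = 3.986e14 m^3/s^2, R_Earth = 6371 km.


r = 20293.0900 km = 2.029309e+07 m
V = sqrt(mu/r) = 4431.9470 m/s
di = 7.55 deg = 0.1317724 rad
dV = 2*V*sin(di/2) = 2*4431.9470*sin(0.06588618)
dV = 583.5857 m/s = 0.5835857 km/s

0.5836 km/s


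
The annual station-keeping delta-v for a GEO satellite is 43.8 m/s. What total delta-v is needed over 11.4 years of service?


dV = rate * years = 43.8 * 11.4
dV = 499.3200 m/s

499.3200 m/s


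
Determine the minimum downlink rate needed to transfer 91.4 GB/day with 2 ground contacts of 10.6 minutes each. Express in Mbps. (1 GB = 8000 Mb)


total contact time = 2 * 10.6 * 60 = 1272.0000 s
data = 91.4 GB = 731200.0000 Mb
rate = 731200.0000 / 1272.0000 = 574.8428 Mbps

574.8428 Mbps


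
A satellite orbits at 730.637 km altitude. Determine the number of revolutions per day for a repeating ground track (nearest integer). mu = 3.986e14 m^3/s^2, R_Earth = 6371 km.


r = 7.101637e+06 m
T = 2*pi*sqrt(r^3/mu) = 5955.9210 s = 99.2653 min
revs/day = 1440 / 99.2653 = 14.5066
Rounded: 15 revolutions per day

15 revolutions per day


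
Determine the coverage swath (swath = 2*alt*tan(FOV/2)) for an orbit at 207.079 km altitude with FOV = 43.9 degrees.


FOV = 43.9 deg = 0.7661995 rad
swath = 2 * alt * tan(FOV/2) = 2 * 207.079 * tan(0.3830998)
swath = 2 * 207.079 * 0.4030115
swath = 166.9104 km

166.9104 km


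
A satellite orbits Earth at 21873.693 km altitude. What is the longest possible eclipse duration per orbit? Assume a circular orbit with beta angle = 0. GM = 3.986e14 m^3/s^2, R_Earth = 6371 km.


r = 28244.6930 km
T = 787.3453 min
Eclipse fraction = arcsin(R_E/r)/pi = arcsin(6371.0000/28244.6930)/pi
= arcsin(0.2255645)/pi = 0.07242264
Eclipse duration = 0.07242264 * 787.3453 = 57.0216 min

57.0216 minutes


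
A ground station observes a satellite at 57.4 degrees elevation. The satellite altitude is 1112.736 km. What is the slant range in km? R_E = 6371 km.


h = 1112.736 km, el = 57.4 deg
d = -R_E*sin(el) + sqrt((R_E*sin(el))^2 + 2*R_E*h + h^2)
d = -6371.0000*sin(1.0018) + sqrt((6371.0000*0.8424524)^2 + 2*6371.0000*1112.736 + 1112.736^2)
d = 1282.8628 km

1282.8628 km


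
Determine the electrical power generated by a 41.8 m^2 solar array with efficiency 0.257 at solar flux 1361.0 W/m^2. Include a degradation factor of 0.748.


P = area * eta * S * degradation
P = 41.8 * 0.257 * 1361.0 * 0.748
P = 10936.2676 W

10936.2676 W


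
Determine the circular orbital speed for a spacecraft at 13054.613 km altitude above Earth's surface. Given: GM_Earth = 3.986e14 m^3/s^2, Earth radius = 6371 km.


r = R_E + alt = 6371.0 + 13054.613 = 19425.6130 km = 1.9425613e+07 m
v = sqrt(mu/r) = sqrt(3.986e14 / 1.9425613e+07) = 4529.8235 m/s = 4.5298 km/s

4.5298 km/s


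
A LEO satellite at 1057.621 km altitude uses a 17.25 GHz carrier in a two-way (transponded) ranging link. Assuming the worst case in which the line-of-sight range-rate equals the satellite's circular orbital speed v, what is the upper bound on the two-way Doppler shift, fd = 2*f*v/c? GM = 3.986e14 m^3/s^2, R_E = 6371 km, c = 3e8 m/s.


r = 7.428621e+06 m
v = sqrt(mu/r) = 7325.1167 m/s (worst-case radial velocity)
f = 17.25 GHz = 1.725e+10 Hz
fd = 2*f*v/c = 2*1.725e+10*7325.1167/3.0e+08
fd = 842388.4172 Hz

842388.4172 Hz


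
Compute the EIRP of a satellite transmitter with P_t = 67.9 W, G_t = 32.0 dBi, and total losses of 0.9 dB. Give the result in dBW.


Pt = 67.9 W = 18.3187 dBW
EIRP = Pt_dBW + Gt - losses = 18.3187 + 32.0 - 0.9 = 49.4187 dBW

49.4187 dBW


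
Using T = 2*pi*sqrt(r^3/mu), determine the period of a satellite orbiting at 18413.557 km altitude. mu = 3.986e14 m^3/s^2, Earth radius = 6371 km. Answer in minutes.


r = 24784.5570 km = 2.4784557e+07 m
T = 2*pi*sqrt(r^3/mu) = 2*pi*sqrt(1.5224516e+22 / 3.986e14)
T = 38831.3923 s = 647.1899 min

647.1899 minutes


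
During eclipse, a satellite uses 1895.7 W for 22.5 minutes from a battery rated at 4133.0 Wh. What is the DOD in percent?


E_used = P * t / 60 = 1895.7 * 22.5 / 60 = 710.8875 Wh
DOD = E_used / E_total * 100 = 710.8875 / 4133.0 * 100
DOD = 17.2003 %

17.2003 %


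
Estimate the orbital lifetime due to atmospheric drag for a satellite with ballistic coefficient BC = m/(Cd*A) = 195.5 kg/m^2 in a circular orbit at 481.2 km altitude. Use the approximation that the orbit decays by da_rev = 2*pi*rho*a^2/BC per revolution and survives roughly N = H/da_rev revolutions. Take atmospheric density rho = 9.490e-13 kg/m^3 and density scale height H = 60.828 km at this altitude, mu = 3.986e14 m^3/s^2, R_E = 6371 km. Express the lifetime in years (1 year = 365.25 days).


a = R_E + alt = 6852.2000 km = 6.8522e+06 m
da_rev = 2*pi*rho*a^2/BC = 2*pi*9.490e-13*(6.8522e+06)^2/195.5 = 1.432054 m per revolution
N = H/da_rev = 60828.0000 m / 1.432054 m = 42476.0533 revolutions
P = 2*pi*sqrt(a^3/mu) = 5644.9002 s
lifetime = N*P = 42476.0533 * 5644.9002 = 2.3977308e+08 s = 2775.1514 days
years = 2775.1514 / 365.25 = 7.5980 years

7.5980 years


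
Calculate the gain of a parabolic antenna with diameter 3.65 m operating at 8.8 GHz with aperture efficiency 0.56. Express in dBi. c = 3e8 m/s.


lambda = c/f = 3e8 / 8.8e+09 = 0.03409091 m
G = eta*(pi*D/lambda)^2 = 0.56*(pi*3.65/0.03409091)^2
G = 63357.2526 (linear)
G = 10*log10(63357.2526) = 48.0180 dBi

48.0180 dBi


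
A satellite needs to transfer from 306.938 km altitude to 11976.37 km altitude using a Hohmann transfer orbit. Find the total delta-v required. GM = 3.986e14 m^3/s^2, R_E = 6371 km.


r1 = 6677.9380 km = 6.677938e+06 m
r2 = 18347.3700 km = 1.834737e+07 m
dv1 = sqrt(mu/r1)*(sqrt(2*r2/(r1+r2)) - 1) = 1629.4705 m/s
dv2 = sqrt(mu/r2)*(1 - sqrt(2*r1/(r1+r2))) = 1255.9413 m/s
total dv = |dv1| + |dv2| = 1629.4705 + 1255.9413 = 2885.4118 m/s = 2.8854 km/s

2.8854 km/s
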